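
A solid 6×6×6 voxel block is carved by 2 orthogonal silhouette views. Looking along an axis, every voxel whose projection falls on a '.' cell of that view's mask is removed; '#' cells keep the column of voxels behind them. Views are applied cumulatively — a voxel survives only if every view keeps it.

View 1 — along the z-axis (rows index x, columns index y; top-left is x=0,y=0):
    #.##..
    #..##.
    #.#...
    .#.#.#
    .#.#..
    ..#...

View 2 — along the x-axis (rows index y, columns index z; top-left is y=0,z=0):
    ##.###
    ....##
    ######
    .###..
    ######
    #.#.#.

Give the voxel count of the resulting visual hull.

initial block: 6^3 = 216
carve view 1 (along z, XY-mask fill 14/36): 84 voxels remain
carve view 2 (along x, YZ-mask fill 25/36): 58 voxels remain

remaining voxels: 58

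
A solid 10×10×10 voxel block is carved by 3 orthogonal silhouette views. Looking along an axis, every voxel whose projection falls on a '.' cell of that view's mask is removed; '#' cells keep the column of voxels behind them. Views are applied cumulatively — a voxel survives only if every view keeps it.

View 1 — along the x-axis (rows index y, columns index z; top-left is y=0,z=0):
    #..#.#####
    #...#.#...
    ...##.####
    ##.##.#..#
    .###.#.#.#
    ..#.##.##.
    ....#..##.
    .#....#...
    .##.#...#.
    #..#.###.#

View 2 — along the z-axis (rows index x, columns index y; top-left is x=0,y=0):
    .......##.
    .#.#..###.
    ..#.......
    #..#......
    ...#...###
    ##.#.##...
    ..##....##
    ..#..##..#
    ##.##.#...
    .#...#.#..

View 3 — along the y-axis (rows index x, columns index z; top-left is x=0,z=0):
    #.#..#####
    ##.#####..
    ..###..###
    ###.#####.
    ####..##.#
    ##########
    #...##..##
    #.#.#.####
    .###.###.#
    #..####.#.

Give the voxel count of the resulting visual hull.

before carving: 1000 voxels (10×10×10)
  1. axis=0 (YZ plane), |mask|=48  ⇒  voxels=480
  2. axis=2 (XY plane), |mask|=35  ⇒  voxels=162
  3. axis=1 (XZ plane), |mask|=70  ⇒  voxels=120

120 voxels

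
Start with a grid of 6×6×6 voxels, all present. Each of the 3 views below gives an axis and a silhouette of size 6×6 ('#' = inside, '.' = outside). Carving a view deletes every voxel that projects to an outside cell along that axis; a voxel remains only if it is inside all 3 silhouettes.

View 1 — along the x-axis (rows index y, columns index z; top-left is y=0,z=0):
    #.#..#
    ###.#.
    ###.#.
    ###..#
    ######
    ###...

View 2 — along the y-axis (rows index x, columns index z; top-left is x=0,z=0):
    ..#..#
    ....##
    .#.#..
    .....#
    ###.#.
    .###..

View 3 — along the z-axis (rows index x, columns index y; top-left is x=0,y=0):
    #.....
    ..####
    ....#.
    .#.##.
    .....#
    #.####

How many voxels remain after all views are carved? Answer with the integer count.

remaining voxels: 23

start: 6×6×6 = 216 voxels
  1. axis=0 (YZ plane), |mask|=24  ⇒  voxels=144
  2. axis=1 (XZ plane), |mask|=14  ⇒  voxels=56
  3. axis=2 (XY plane), |mask|=15  ⇒  voxels=23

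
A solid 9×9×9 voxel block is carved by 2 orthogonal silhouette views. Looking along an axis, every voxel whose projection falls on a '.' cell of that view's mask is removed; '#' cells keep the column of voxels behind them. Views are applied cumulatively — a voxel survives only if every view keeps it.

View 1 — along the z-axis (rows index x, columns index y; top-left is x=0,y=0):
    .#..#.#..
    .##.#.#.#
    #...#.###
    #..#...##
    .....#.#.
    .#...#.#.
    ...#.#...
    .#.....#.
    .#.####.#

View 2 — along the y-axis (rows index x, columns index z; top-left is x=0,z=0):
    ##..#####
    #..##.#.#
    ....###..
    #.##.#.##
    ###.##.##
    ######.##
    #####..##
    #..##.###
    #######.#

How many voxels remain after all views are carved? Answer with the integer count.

initial block: 9^3 = 729
V1 z: intersect with XY mask (32 set) -- 288 left
V2 y: intersect with XZ mask (57 set) -- 197 left

voxel count = 197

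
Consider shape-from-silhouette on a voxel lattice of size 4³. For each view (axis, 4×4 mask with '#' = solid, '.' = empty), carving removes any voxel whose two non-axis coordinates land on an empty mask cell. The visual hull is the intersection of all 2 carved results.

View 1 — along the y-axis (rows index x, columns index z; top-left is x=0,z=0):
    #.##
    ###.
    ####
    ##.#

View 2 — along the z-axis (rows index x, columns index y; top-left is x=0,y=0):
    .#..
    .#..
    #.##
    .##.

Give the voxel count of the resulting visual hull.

initial block: 4^3 = 64
[1] y-view keeps 13 columns → grid now 52
[2] z-view keeps 7 columns → grid now 24

remaining voxels: 24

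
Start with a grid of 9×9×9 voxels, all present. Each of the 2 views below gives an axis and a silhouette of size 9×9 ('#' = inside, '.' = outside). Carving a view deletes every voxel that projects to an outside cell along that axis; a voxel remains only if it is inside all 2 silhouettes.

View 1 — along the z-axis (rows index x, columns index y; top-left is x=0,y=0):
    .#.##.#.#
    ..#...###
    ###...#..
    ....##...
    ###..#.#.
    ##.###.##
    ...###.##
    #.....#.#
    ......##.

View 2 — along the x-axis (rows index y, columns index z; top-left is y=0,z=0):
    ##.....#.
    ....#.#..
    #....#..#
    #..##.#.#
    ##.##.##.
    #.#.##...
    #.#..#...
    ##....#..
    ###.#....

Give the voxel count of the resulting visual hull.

before carving: 729 voxels (9×9×9)
after view 1 [z-axis, 37 of 81 cells solid] → remaining = 333
after view 2 [x-axis, 33 of 81 cells solid] → remaining = 134

134 voxels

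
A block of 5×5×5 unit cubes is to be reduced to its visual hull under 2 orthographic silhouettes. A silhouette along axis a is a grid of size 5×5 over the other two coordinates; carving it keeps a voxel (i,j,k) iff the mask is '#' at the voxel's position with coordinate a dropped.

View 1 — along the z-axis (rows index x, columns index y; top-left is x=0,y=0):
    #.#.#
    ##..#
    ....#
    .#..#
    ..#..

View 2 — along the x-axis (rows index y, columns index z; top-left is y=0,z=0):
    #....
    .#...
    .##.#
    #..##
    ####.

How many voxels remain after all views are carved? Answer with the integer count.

start: 5×5×5 = 125 voxels
step 1: project along z, AND mask (10/25) → |grid| = 50
step 2: project along x, AND mask (12/25) → |grid| = 26

26 voxels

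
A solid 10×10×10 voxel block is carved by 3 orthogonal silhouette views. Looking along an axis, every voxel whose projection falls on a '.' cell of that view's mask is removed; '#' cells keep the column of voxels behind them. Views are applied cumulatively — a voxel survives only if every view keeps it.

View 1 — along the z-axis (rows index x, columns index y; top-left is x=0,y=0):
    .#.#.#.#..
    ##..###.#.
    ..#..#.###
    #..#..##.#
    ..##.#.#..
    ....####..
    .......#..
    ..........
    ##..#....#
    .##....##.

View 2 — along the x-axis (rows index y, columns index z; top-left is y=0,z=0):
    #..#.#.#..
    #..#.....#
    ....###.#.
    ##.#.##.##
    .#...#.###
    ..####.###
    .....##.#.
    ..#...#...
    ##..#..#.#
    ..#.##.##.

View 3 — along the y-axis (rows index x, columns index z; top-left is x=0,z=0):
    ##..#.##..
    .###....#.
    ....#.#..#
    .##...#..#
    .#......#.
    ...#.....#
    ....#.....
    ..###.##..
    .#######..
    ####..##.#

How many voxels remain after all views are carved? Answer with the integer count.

voxel count = 59

before carving: 1000 voxels (10×10×10)
V1 z: intersect with XY mask (37 set) -- 370 left
V2 x: intersect with YZ mask (45 set) -- 160 left
V3 y: intersect with XZ mask (40 set) -- 59 left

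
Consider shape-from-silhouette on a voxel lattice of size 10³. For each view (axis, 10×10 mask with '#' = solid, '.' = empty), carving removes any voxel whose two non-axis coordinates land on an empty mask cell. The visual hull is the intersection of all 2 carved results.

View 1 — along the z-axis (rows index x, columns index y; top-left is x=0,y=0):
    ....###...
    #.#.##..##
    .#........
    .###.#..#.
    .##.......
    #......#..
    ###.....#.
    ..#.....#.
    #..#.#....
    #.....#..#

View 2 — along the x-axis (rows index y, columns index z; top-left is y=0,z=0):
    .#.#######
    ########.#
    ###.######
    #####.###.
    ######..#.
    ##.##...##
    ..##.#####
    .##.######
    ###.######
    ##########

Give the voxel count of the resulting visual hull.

remaining voxels: 253

initial block: 10^3 = 1000
V1 z: intersect with XY mask (31 set) -- 310 left
V2 x: intersect with YZ mask (81 set) -- 253 left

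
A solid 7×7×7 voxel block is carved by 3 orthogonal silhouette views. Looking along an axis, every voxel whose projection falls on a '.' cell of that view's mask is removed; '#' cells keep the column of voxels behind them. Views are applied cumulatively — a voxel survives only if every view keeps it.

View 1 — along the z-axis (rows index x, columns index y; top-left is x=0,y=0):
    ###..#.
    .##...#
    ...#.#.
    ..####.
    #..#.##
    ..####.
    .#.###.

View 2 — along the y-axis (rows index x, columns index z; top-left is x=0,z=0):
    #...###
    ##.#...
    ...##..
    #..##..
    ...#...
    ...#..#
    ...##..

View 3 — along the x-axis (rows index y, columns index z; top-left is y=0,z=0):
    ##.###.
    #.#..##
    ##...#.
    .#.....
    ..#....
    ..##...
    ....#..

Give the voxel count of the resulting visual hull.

start: 7×7×7 = 343 voxels
carve view 1 (along z, XY-mask fill 25/49): 175 voxels remain
carve view 2 (along y, XZ-mask fill 17/49): 61 voxels remain
carve view 3 (along x, YZ-mask fill 17/49): 18 voxels remain

18 voxels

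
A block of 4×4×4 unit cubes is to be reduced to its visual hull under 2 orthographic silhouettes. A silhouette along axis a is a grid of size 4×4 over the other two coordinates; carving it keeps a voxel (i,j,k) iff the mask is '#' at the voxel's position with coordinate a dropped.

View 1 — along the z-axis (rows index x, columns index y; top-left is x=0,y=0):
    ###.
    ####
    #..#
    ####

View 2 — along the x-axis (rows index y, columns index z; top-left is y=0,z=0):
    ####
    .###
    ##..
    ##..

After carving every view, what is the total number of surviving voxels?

remaining voxels: 37

before carving: 64 voxels (4×4×4)
step 1: project along z, AND mask (13/16) → |grid| = 52
step 2: project along x, AND mask (11/16) → |grid| = 37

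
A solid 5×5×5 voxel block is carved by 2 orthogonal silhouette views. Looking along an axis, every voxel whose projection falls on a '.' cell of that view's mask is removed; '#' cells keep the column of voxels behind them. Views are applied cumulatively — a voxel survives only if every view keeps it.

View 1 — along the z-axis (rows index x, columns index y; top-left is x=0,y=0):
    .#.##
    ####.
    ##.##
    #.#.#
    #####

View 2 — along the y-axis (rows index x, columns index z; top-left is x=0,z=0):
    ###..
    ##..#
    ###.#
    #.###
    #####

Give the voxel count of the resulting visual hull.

initial block: 5^3 = 125
carve view 1 (along z, XY-mask fill 19/25): 95 voxels remain
carve view 2 (along y, XZ-mask fill 19/25): 74 voxels remain

voxel count = 74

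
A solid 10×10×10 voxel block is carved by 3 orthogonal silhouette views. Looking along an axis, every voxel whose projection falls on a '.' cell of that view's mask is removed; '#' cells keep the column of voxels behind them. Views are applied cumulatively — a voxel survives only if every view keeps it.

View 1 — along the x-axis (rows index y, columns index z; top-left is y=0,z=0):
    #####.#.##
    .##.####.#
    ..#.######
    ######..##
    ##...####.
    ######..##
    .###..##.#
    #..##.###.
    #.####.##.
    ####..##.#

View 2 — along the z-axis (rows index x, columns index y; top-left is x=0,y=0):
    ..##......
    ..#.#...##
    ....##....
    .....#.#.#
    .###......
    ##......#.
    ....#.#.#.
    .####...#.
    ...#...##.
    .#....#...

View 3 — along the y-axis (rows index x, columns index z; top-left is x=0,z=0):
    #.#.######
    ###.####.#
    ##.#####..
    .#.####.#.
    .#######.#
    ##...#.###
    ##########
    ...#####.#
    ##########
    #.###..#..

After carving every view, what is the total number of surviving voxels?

|visual hull| = 155

full grid |V| = 1000
carve view 1 (along x, YZ-mask fill 70/100): 700 voxels remain
carve view 2 (along z, XY-mask fill 30/100): 209 voxels remain
carve view 3 (along y, XZ-mask fill 74/100): 155 voxels remain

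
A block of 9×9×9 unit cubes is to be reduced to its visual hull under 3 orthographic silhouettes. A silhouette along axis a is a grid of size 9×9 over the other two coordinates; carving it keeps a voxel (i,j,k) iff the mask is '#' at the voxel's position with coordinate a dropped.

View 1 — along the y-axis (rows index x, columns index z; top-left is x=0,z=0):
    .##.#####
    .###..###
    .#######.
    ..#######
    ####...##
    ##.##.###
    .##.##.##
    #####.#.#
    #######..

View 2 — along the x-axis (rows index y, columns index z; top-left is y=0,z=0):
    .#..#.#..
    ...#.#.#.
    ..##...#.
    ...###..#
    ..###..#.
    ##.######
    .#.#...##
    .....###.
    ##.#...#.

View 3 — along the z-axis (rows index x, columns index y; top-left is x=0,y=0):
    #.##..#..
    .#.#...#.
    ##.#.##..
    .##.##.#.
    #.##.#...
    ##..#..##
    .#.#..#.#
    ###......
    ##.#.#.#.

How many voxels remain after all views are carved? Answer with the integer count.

remaining voxels: 111

initial block: 9^3 = 729
after view 1 [y-axis, 60 of 81 cells solid] → remaining = 540
after view 2 [x-axis, 36 of 81 cells solid] → remaining = 244
after view 3 [z-axis, 38 of 81 cells solid] → remaining = 111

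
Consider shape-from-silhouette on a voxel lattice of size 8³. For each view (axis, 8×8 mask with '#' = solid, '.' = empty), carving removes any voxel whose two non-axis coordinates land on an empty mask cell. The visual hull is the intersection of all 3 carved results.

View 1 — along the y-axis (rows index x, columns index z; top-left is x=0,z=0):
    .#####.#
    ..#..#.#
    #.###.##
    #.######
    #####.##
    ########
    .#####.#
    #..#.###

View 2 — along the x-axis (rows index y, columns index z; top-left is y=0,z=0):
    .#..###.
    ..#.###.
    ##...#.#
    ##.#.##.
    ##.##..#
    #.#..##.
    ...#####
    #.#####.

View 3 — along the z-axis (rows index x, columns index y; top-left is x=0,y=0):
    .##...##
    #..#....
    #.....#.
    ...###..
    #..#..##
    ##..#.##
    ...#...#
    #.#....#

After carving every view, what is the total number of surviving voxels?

initial block: 8^3 = 512
  1. axis=1 (XZ plane), |mask|=48  ⇒  voxels=384
  2. axis=0 (YZ plane), |mask|=37  ⇒  voxels=216
  3. axis=2 (XY plane), |mask|=25  ⇒  voxels=90

voxel count = 90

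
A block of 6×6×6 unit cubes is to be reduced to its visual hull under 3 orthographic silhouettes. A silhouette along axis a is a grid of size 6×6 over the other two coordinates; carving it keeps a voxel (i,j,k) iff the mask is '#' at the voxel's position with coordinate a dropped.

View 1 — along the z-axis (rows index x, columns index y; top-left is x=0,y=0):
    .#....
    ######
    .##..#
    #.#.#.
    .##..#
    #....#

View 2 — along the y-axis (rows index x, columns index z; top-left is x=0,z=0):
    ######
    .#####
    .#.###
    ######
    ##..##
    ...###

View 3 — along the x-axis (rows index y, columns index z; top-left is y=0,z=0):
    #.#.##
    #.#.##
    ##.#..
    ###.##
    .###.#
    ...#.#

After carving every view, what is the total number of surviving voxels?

voxel count = 49

initial block: 6^3 = 216
[1] z-view keeps 18 columns → grid now 108
[2] y-view keeps 28 columns → grid now 84
[3] x-view keeps 22 columns → grid now 49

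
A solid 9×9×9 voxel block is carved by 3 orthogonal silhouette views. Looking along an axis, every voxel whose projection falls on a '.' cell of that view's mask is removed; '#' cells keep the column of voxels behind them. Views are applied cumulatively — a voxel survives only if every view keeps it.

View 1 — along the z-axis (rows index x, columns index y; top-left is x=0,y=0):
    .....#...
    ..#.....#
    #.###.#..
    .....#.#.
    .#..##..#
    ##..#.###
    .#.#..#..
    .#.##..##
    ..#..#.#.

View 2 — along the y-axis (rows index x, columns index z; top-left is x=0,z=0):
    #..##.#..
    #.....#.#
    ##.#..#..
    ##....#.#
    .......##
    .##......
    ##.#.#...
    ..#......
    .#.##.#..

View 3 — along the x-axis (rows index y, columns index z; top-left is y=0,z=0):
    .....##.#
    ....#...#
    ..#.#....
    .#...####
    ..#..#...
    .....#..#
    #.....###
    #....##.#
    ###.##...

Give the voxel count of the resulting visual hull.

22 voxels

start: 9×9×9 = 729 voxels
  1. axis=2 (XY plane), |mask|=31  ⇒  voxels=279
  2. axis=1 (XZ plane), |mask|=28  ⇒  voxels=87
  3. axis=0 (YZ plane), |mask|=29  ⇒  voxels=22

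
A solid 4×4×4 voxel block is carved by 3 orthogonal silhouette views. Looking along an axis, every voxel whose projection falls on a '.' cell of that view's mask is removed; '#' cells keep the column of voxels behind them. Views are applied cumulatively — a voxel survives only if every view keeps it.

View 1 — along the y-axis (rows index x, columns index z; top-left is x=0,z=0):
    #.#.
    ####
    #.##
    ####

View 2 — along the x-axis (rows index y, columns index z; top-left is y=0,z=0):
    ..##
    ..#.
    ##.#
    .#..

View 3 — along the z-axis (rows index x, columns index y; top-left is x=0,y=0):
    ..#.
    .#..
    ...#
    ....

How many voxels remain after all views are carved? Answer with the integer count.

voxel count = 2

start: 4×4×4 = 64 voxels
[1] y-view keeps 13 columns → grid now 52
[2] x-view keeps 7 columns → grid now 22
[3] z-view keeps 3 columns → grid now 2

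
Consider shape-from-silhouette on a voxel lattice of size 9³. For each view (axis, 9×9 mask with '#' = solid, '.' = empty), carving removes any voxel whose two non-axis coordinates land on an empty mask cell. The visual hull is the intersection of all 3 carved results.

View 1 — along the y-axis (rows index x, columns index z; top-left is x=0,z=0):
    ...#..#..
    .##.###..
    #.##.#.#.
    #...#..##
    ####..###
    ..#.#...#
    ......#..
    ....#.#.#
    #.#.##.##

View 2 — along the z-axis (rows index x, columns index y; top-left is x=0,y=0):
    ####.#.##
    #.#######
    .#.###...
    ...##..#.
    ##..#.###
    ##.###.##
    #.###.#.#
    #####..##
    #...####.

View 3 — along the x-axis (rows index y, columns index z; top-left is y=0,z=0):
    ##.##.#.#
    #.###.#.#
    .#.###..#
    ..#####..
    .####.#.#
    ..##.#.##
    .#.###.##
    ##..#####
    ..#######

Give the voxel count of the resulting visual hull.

145 voxels

start: 9×9×9 = 729 voxels
V1 y: intersect with XZ mask (36 set) -- 324 left
V2 z: intersect with XY mask (53 set) -- 206 left
V3 x: intersect with YZ mask (53 set) -- 145 left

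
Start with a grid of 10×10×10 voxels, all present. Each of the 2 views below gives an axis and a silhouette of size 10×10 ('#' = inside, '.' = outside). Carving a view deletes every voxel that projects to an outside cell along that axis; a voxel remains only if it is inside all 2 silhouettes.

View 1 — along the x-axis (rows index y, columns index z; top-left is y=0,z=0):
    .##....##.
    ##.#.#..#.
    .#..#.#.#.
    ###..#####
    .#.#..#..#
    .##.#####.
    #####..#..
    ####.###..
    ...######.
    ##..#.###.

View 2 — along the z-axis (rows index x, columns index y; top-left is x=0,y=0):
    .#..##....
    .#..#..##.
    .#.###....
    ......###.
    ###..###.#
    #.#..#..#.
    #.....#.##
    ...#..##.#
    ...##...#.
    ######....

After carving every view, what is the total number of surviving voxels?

240 voxels

before carving: 1000 voxels (10×10×10)
after view 1 [x-axis, 57 of 100 cells solid] → remaining = 570
after view 2 [z-axis, 42 of 100 cells solid] → remaining = 240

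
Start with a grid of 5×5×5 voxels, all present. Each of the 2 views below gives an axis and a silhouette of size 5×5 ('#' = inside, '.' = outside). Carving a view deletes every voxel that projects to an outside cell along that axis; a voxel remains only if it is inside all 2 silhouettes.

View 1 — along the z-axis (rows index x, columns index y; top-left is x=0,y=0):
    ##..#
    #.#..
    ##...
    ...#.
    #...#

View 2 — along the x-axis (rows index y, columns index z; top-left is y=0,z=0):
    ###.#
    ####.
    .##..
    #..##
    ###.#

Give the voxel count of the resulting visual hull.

start: 5×5×5 = 125 voxels
carve view 1 (along z, XY-mask fill 10/25): 50 voxels remain
carve view 2 (along x, YZ-mask fill 17/25): 37 voxels remain

remaining voxels: 37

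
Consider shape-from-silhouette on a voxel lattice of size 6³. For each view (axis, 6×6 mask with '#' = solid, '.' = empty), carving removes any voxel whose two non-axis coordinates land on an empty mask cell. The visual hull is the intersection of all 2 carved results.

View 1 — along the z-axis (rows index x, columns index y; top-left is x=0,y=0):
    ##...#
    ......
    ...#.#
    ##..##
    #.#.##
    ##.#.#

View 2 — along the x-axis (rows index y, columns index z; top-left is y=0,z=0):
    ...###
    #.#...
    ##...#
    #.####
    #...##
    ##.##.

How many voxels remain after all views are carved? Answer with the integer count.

voxel count = 57

before carving: 216 voxels (6×6×6)
after view 1 [z-axis, 17 of 36 cells solid] → remaining = 102
after view 2 [x-axis, 20 of 36 cells solid] → remaining = 57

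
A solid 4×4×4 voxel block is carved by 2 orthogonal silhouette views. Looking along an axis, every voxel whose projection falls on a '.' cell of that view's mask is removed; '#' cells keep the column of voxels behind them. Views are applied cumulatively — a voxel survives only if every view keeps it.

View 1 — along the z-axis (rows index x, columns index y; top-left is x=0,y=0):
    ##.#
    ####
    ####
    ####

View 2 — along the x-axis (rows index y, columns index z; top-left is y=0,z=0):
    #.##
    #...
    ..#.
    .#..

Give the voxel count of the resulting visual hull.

before carving: 64 voxels (4×4×4)
carve view 1 (along z, XY-mask fill 15/16): 60 voxels remain
carve view 2 (along x, YZ-mask fill 6/16): 23 voxels remain

|visual hull| = 23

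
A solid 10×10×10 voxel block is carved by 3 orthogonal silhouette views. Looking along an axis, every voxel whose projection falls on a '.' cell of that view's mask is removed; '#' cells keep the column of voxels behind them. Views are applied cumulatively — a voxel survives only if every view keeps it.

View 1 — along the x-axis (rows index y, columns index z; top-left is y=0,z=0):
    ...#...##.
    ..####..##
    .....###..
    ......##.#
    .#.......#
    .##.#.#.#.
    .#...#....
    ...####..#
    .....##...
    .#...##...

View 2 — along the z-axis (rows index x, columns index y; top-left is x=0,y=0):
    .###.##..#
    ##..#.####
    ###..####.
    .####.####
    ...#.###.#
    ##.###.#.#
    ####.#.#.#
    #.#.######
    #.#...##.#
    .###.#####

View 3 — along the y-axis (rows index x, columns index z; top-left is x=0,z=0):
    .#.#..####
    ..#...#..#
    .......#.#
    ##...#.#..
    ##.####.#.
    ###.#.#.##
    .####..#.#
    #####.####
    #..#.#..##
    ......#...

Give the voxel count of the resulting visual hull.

remaining voxels: 119

full grid |V| = 1000
[1] x-view keeps 34 columns → grid now 340
[2] z-view keeps 68 columns → grid now 240
[3] y-view keeps 50 columns → grid now 119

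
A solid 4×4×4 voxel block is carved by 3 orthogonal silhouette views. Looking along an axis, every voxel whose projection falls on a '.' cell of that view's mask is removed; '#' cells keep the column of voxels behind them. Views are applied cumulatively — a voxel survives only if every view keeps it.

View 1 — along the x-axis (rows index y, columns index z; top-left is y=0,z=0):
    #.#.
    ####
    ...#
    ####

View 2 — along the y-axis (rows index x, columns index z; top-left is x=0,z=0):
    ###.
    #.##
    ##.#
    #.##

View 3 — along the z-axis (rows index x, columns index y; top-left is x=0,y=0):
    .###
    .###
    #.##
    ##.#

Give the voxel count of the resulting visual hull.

26 voxels

full grid |V| = 64
step 1: project along x, AND mask (11/16) → |grid| = 44
step 2: project along y, AND mask (12/16) → |grid| = 34
step 3: project along z, AND mask (12/16) → |grid| = 26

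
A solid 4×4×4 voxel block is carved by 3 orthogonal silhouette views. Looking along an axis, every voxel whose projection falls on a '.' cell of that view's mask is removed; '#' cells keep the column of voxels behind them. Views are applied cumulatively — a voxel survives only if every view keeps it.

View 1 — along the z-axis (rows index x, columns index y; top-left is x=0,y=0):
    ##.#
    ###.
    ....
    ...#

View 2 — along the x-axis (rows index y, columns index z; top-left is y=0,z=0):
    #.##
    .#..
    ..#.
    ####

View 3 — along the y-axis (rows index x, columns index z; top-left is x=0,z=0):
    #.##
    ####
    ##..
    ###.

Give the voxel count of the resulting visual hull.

full grid |V| = 64
after view 1 [z-axis, 7 of 16 cells solid] → remaining = 28
after view 2 [x-axis, 9 of 16 cells solid] → remaining = 17
after view 3 [y-axis, 12 of 16 cells solid] → remaining = 14

voxel count = 14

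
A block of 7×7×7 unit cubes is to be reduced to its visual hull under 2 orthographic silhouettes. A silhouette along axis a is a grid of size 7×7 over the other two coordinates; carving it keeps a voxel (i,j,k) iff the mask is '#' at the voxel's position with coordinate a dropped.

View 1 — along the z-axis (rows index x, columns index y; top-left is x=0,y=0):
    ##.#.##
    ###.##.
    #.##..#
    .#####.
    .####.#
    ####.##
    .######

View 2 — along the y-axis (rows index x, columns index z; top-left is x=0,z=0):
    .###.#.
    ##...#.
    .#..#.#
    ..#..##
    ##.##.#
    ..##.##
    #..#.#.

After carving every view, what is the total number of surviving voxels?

start: 7×7×7 = 343 voxels
V1 z: intersect with XY mask (36 set) -- 252 left
V2 y: intersect with XZ mask (25 set) -- 129 left

129 voxels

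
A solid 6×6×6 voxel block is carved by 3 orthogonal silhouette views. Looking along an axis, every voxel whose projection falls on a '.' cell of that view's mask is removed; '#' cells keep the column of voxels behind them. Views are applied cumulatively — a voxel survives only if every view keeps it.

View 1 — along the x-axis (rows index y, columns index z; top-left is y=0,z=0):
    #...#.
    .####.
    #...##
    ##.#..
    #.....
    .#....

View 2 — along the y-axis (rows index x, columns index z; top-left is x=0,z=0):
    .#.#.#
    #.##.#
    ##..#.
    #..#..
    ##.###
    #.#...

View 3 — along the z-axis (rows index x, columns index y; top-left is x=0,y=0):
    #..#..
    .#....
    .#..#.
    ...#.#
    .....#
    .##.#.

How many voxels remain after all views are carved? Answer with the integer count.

full grid |V| = 216
[1] x-view keeps 14 columns → grid now 84
[2] y-view keeps 19 columns → grid now 48
[3] z-view keeps 11 columns → grid now 13

|visual hull| = 13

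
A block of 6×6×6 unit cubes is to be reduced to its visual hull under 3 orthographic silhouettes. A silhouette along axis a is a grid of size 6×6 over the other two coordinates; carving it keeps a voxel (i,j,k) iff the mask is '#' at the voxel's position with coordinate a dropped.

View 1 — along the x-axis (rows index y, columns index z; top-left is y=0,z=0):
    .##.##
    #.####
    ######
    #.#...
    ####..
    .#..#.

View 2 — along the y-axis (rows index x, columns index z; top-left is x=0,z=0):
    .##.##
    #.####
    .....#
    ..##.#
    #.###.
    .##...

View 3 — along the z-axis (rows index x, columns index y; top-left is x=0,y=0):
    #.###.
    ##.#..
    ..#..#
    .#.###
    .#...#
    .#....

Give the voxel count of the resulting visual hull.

remaining voxels: 34

start: 6×6×6 = 216 voxels
after view 1 [x-axis, 23 of 36 cells solid] → remaining = 138
after view 2 [y-axis, 19 of 36 cells solid] → remaining = 74
after view 3 [z-axis, 16 of 36 cells solid] → remaining = 34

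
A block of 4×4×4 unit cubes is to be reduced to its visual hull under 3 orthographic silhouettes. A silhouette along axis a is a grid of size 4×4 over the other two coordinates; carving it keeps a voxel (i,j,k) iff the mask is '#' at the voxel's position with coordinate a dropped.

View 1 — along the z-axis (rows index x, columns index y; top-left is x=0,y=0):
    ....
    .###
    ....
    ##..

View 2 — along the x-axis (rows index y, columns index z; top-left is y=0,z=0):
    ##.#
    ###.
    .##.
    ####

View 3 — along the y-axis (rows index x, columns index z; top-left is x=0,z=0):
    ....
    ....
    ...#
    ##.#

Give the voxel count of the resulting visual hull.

start: 4×4×4 = 64 voxels
step 1: project along z, AND mask (5/16) → |grid| = 20
step 2: project along x, AND mask (12/16) → |grid| = 15
step 3: project along y, AND mask (4/16) → |grid| = 5

remaining voxels: 5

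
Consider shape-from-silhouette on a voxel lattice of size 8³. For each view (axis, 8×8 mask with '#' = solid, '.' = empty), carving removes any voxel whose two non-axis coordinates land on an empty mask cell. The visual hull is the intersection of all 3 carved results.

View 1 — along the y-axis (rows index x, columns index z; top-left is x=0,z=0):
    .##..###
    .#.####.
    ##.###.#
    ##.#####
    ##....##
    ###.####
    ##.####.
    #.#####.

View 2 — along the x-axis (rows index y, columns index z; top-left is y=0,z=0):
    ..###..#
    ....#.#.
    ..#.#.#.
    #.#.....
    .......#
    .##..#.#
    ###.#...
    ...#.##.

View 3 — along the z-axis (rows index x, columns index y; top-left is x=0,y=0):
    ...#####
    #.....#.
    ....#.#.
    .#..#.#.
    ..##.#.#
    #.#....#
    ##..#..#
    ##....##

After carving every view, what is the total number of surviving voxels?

before carving: 512 voxels (8×8×8)
carve view 1 (along y, XZ-mask fill 46/64): 368 voxels remain
carve view 2 (along x, YZ-mask fill 23/64): 125 voxels remain
carve view 3 (along z, XY-mask fill 27/64): 55 voxels remain

55 voxels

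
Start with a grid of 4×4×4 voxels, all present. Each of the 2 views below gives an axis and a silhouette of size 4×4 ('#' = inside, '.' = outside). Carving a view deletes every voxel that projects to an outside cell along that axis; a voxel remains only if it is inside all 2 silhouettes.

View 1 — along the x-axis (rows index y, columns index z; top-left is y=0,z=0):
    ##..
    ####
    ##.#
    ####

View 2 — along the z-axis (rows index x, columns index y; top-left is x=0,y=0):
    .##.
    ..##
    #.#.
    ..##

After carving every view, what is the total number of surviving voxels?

initial block: 4^3 = 64
  1. axis=0 (YZ plane), |mask|=13  ⇒  voxels=52
  2. axis=2 (XY plane), |mask|=8  ⇒  voxels=26

26 voxels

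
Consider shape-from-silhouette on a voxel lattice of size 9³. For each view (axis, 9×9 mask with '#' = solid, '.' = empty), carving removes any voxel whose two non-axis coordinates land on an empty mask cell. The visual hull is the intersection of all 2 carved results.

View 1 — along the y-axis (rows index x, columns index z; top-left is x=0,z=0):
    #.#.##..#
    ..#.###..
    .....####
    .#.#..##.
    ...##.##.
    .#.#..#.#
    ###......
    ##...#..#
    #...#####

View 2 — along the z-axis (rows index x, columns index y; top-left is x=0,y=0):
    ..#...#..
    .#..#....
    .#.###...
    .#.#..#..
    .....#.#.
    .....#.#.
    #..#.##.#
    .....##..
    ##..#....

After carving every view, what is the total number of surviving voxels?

start: 9×9×9 = 729 voxels
step 1: project along y, AND mask (38/81) → |grid| = 342
step 2: project along z, AND mask (25/81) → |grid| = 103

103 voxels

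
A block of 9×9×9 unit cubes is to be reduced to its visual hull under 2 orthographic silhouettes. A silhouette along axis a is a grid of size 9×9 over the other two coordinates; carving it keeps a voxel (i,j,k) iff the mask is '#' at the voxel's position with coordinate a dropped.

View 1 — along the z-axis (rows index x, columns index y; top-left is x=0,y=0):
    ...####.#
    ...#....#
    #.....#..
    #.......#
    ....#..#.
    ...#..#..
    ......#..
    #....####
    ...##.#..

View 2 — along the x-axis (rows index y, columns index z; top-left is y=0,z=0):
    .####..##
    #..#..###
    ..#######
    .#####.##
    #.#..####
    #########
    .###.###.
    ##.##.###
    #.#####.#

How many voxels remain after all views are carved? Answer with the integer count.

160 voxels

full grid |V| = 729
step 1: project along z, AND mask (24/81) → |grid| = 216
step 2: project along x, AND mask (60/81) → |grid| = 160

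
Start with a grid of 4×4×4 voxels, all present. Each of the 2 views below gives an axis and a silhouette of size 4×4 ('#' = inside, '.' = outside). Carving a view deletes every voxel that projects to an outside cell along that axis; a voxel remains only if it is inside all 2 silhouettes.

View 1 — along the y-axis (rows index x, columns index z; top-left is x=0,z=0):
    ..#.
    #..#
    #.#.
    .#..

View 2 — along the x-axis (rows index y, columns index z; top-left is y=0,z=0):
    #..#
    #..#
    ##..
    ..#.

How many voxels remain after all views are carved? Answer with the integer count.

start: 4×4×4 = 64 voxels
carve view 1 (along y, XZ-mask fill 6/16): 24 voxels remain
carve view 2 (along x, YZ-mask fill 7/16): 11 voxels remain

voxel count = 11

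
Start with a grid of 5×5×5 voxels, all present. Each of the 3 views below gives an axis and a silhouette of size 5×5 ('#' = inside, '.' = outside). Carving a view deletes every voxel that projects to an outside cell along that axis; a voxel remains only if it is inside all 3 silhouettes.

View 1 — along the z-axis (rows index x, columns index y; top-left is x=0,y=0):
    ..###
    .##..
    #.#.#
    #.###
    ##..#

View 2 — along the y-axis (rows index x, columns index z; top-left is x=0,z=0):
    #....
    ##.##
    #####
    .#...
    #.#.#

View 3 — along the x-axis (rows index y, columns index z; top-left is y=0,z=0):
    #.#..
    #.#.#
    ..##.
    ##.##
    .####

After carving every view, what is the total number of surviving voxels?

voxel count = 21

initial block: 5^3 = 125
carve view 1 (along z, XY-mask fill 15/25): 75 voxels remain
carve view 2 (along y, XZ-mask fill 14/25): 39 voxels remain
carve view 3 (along x, YZ-mask fill 15/25): 21 voxels remain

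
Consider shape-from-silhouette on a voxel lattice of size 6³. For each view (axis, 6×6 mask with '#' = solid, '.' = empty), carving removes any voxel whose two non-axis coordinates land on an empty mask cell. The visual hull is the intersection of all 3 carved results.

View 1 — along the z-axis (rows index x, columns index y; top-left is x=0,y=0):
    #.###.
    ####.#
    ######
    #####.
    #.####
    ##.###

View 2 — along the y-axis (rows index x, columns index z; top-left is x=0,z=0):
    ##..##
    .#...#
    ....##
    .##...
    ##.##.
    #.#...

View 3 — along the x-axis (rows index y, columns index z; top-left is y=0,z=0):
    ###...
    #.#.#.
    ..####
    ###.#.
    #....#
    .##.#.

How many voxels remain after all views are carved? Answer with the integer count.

|visual hull| = 43

full grid |V| = 216
after view 1 [z-axis, 30 of 36 cells solid] → remaining = 180
after view 2 [y-axis, 16 of 36 cells solid] → remaining = 78
after view 3 [x-axis, 19 of 36 cells solid] → remaining = 43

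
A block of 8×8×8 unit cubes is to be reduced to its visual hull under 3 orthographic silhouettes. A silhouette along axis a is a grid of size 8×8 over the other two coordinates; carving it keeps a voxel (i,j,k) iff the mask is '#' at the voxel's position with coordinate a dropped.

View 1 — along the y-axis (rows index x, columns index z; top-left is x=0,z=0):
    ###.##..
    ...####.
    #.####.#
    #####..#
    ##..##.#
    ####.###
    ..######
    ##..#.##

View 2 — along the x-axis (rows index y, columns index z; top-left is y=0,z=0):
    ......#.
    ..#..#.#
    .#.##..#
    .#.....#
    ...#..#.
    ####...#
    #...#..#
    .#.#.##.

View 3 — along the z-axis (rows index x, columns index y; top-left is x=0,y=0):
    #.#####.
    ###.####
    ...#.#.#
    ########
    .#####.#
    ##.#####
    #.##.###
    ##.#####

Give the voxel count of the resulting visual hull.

|visual hull| = 102

start: 8×8×8 = 512 voxels
carve view 1 (along y, XZ-mask fill 44/64): 352 voxels remain
carve view 2 (along x, YZ-mask fill 24/64): 130 voxels remain
carve view 3 (along z, XY-mask fill 50/64): 102 voxels remain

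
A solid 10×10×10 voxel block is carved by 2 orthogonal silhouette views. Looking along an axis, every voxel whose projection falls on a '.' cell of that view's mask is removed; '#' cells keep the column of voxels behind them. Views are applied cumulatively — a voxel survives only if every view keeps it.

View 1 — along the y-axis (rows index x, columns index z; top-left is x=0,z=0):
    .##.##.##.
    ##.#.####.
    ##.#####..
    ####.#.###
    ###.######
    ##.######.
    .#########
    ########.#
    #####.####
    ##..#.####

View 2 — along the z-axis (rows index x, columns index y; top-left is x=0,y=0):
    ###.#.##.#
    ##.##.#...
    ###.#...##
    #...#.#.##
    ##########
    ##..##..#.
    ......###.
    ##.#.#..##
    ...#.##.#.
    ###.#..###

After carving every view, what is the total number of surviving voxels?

voxel count = 455

full grid |V| = 1000
V1 y: intersect with XZ mask (79 set) -- 790 left
V2 z: intersect with XY mask (58 set) -- 455 left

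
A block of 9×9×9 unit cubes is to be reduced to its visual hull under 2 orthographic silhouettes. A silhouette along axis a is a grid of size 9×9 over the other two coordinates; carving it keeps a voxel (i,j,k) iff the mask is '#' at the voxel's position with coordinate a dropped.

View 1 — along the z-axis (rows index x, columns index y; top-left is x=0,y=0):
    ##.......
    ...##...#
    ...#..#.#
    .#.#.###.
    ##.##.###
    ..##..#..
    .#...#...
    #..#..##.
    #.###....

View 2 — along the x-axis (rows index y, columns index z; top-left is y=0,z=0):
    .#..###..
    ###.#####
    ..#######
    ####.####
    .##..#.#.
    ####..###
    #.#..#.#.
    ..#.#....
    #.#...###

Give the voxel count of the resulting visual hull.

start: 9×9×9 = 729 voxels
V1 z: intersect with XY mask (33 set) -- 297 left
V2 x: intersect with YZ mask (49 set) -- 185 left

voxel count = 185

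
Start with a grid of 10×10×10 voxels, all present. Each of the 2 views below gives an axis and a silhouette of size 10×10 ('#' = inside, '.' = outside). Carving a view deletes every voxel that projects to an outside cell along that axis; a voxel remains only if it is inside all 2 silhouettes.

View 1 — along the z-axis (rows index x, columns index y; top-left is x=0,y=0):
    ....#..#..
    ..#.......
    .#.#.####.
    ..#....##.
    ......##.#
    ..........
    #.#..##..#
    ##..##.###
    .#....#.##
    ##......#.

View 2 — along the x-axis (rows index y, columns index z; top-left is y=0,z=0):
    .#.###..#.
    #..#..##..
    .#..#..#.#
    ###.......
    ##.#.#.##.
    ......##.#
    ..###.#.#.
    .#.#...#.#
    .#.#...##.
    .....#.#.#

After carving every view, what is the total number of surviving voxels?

remaining voxels: 139

full grid |V| = 1000
step 1: project along z, AND mask (34/100) → |grid| = 340
step 2: project along x, AND mask (41/100) → |grid| = 139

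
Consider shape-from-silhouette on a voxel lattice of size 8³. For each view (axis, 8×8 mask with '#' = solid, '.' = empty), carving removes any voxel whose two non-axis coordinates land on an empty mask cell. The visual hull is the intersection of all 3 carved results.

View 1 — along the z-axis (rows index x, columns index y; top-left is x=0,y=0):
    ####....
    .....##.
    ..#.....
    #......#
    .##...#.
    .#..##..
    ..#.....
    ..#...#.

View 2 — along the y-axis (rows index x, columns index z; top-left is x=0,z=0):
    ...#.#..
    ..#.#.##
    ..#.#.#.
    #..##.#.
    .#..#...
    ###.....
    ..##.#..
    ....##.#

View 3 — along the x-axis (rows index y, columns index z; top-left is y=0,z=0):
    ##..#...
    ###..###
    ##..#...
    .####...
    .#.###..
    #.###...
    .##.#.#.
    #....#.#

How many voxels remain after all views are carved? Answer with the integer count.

voxel count = 24

start: 8×8×8 = 512 voxels
  1. axis=2 (XY plane), |mask|=18  ⇒  voxels=144
  2. axis=1 (XZ plane), |mask|=24  ⇒  voxels=51
  3. axis=0 (YZ plane), |mask|=31  ⇒  voxels=24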